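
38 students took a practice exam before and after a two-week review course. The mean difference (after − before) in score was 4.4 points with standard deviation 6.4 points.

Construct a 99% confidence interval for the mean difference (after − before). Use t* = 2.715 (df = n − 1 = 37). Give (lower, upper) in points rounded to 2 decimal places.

(1.58, 7.22)

Paired design: SE = s_d/√n = 6.4/√38 = 1.0382.
t* = 2.715; margin of error = 2.715 × 1.0382 = 2.8187.
4.4 ± 2.8187 → (1.58, 7.22).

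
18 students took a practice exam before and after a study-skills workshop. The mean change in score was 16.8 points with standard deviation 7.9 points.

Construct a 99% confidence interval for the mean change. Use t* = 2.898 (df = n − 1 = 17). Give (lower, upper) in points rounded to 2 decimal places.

This is a matched-pairs design, so SE = s_d/√n = 7.9/√18 = 1.8620.
Margin = 2.898 × 1.8620 = 5.3961; the interval is 16.8 ± 5.3961 = (11.40, 22.20).

(11.40, 22.20)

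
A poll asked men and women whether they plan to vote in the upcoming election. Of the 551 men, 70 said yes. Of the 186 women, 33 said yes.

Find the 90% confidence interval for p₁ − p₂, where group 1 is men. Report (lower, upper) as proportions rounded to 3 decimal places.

Sample proportions: 70/551 = 0.1270, 33/186 = 0.1774.
Each SE is √(p̂(1−p̂)/n): √(0.1270·0.8730/551) = 0.01419 and √(0.1774·0.8226/186) = 0.02801.
SE(p̂₁ − p̂₂) = √(SE₁² + SE₂²) = √(0.0002013561 + 0.0007845601) = 0.03140, since the two samples are independent.
At 90% confidence z* = 1.645; margin = 1.645 × 0.03140 = 0.05165.
The difference is 0.1270 − 0.1774 = -0.0504, so the interval is -0.0504 ± 0.05165 = (-0.102, 0.001).

(-0.102, 0.001)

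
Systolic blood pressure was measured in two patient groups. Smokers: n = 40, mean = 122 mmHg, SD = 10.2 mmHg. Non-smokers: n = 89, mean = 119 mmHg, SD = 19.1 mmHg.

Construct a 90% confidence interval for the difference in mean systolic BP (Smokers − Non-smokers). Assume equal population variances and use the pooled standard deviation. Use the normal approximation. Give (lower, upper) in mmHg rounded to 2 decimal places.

(-2.28, 8.28)

s_p = √[((n₁−1)s₁² + (n₂−1)s₂²)/(n₁+n₂−2)] = √[(39·10.2² + 88·19.1²)/127] = 16.8740.
SE = 16.8740·√(1/40 + 1/89) = 3.2121.
With z* = 1.645, margin = 1.645 × 3.2121 = 5.2839.
x̄₁ − x̄₂ = 122 − 119 = 3.0000; interval 3.0000 ± 5.2839 = (-2.28, 8.28).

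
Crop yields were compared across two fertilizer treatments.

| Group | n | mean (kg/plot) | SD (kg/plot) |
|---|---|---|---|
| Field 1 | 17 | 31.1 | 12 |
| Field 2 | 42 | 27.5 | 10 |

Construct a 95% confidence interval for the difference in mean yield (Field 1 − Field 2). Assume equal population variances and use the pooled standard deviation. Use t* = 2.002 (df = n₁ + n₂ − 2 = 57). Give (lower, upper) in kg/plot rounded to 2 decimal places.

(-2.50, 9.70)

Pooled variance s_p² = [16·12² + 41·10²] / (17+42−2) = 112.3509, so s_p = 10.5996.
SE_diff = s_p·√(1/n₁ + 1/n₂) = 10.5996·√(1/17 + 1/42) = 3.0470.
t* = 2.002; margin = 2.002 × 3.0470 = 6.1001.
Difference = 31.1 − 27.5 = 3.6000.
3.6000 ± 6.1001 → (-2.50, 9.70).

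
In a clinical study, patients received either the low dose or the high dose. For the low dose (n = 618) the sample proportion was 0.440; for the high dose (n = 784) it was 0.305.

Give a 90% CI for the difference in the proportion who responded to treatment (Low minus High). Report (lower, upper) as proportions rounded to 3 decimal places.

(0.092, 0.178)

Each SE is √(p̂(1−p̂)/n): √(0.4400·0.5600/618) = 0.01997 and √(0.3050·0.6950/784) = 0.01644.
SE(p̂₁ − p̂₂) = √(SE₁² + SE₂²) = √(0.0003988009 + 0.0002702736) = 0.02587, since the two samples are independent.
At 90% confidence z* = 1.645; margin = 1.645 × 0.02587 = 0.04256.
The difference is 0.4400 − 0.3050 = 0.1350, so the interval is 0.1350 ± 0.04256 = (0.092, 0.178).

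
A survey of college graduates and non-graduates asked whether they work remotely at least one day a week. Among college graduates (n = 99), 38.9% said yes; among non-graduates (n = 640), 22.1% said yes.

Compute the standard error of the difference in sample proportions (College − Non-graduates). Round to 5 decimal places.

Each SE is √(p̂(1−p̂)/n): √(0.3890·0.6110/99) = 0.04900 and √(0.2210·0.7790/640) = 0.01640.
SE(p̂₁ − p̂₂) = √(SE₁² + SE₂²) = √(0.002401 + 0.00026896) = 0.05167, since the two samples are independent.

0.05167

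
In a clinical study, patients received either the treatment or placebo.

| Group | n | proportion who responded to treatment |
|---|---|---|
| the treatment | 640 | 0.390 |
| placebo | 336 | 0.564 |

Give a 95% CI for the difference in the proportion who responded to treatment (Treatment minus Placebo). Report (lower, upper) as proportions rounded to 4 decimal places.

(-0.2391, -0.1089)

The two standard errors are √(0.3900×0.6100/640) = 0.01928 and √(0.5640×0.4360/336) = 0.02705.
Because the samples are independent, SE_diff = √(0.01928² + 0.02705²) = 0.03322.
Using z* = 1.960 for 95%, ME = 1.960 × 0.03322 = 0.06511.
p̂₁ − p̂₂ = -0.1740; interval -0.1740 ± 0.06511 gives (-0.2391, -0.1089).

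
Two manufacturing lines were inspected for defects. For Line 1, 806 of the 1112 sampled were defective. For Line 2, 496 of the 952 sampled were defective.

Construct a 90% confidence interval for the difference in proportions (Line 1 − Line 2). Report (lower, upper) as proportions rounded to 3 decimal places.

(0.169, 0.238)

First, p̂₁ = 806/1112 = 0.7248; p̂₂ = 496/952 = 0.5210.
The two standard errors are √(0.7248×0.2752/1112) = 0.01339 and √(0.5210×0.4790/952) = 0.01619.
Because the samples are independent, SE_diff = √(0.01339² + 0.01619²) = 0.02101.
Using z* = 1.645 for 90%, ME = 1.645 × 0.02101 = 0.03456.
p̂₁ − p̂₂ = 0.2038; interval 0.2038 ± 0.03456 gives (0.169, 0.238).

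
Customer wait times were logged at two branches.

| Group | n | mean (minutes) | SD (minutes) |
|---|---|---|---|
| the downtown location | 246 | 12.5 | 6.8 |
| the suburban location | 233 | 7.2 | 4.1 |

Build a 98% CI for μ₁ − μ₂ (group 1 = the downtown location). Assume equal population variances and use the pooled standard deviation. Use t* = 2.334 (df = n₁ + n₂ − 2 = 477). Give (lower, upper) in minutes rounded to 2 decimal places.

(4.09, 6.51)

Pooled variance s_p² = [245·6.8² + 232·4.1²] / (246+233−2) = 31.9260, so s_p = 5.6503.
SE_diff = s_p·√(1/n₁ + 1/n₂) = 5.6503·√(1/246 + 1/233) = 0.5165.
t* = 2.334; margin = 2.334 × 0.5165 = 1.2055.
Difference = 12.5 − 7.2 = 5.3000.
5.3000 ± 1.2055 → (4.09, 6.51).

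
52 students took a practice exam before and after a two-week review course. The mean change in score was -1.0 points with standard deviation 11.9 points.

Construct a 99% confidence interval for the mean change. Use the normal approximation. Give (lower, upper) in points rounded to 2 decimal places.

(-5.25, 3.25)

This is a matched-pairs design, so SE = s_d/√n = 11.9/√52 = 1.6502.
Margin = 2.576 × 1.6502 = 4.2509; the interval is -1.0 ± 4.2509 = (-5.25, 3.25).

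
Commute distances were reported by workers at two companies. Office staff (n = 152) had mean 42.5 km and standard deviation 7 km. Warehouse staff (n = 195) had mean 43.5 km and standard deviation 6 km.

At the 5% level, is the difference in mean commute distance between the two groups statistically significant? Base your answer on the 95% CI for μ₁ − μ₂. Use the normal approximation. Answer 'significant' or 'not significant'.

Standard errors of each mean: 7/√152 = 0.5678 and 6/√195 = 0.4297.
SE(x̄₁ − x̄₂) = √(0.5678² + 0.4297²) = 0.7121 for independent samples with unequal variances.
With z* = 1.960, the margin is 1.960 × 0.7121 = 1.3957.
x̄₁ − x̄₂ = 42.5 − 43.5 = -1.0000; the interval is -1.0000 ± 1.3957 = (-2.3957, 0.3957).
The interval (-2.3957, 0.3957) contains 0, so the difference is not significant.

not significant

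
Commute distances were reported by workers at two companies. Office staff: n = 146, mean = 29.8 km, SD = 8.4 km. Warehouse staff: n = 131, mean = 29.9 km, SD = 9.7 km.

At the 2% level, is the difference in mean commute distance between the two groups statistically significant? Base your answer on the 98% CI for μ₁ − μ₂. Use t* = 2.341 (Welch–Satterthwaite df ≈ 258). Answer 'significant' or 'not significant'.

not significant

SE₁ = s₁/√n₁ = 8.4/√146 = 0.6952; SE₂ = 9.7/√131 = 0.8475.
Independent samples, unequal variances: SE_diff = √(SE₁² + SE₂²) = √(0.48330304 + 0.71825625) = 1.0962.
t* = 2.341, so margin of error = 2.341 × 1.0962 = 2.5662.
Difference in means = 29.8 − 29.9 = -0.1000.
-0.1000 ± 2.5662 → (-2.6662, 2.4662).
The interval (-2.6662, 2.4662) contains 0, so the difference is not significant.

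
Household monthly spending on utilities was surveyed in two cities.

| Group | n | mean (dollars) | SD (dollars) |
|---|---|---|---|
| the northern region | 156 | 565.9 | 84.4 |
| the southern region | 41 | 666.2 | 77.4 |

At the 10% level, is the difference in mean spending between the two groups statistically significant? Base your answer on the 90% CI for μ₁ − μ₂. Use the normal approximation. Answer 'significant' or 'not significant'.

SE₁ = s₁/√n₁ = 84.4/√156 = 6.7574; SE₂ = 77.4/√41 = 12.0878.
Independent samples, unequal variances: SE_diff = √(SE₁² + SE₂²) = √(45.66245476 + 146.11490884) = 13.8484.
z* = 1.645, so margin of error = 1.645 × 13.8484 = 22.7806.
Difference in means = 565.9 − 666.2 = -100.3000.
-100.3000 ± 22.7806 → (-123.0806, -77.5194).
The interval (-123.0806, -77.5194) does not contain 0, so the difference is significant.

significant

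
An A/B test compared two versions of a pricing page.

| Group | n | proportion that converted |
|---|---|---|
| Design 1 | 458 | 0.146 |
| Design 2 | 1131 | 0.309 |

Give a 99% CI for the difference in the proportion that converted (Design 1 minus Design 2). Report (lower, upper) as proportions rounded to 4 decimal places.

(-0.2183, -0.1077)

The two standard errors are √(0.1460×0.8540/458) = 0.01650 and √(0.3090×0.6910/1131) = 0.01374.
Because the samples are independent, SE_diff = √(0.01650² + 0.01374²) = 0.02147.
Using z* = 2.576 for 99%, ME = 2.576 × 0.02147 = 0.05531.
p̂₁ − p̂₂ = -0.1630; interval -0.1630 ± 0.05531 gives (-0.2183, -0.1077).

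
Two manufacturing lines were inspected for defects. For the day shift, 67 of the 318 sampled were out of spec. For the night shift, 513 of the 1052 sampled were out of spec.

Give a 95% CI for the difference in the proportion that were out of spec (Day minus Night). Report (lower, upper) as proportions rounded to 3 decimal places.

(-0.331, -0.223)

p̂₁ = 67/318 = 0.2107 and p̂₂ = 513/1052 = 0.4876.
SE₁ = √(p̂₁(1−p̂₁)/n₁) = √(0.2107·0.7893/318) = 0.02287; SE₂ = √(0.4876·0.5124/1052) = 0.01541.
Independent samples: SE of the difference = √(SE₁² + SE₂²) = √(0.0005230369 + 0.0002374681) = 0.02758.
z* for 95% confidence is 1.960, so the margin of error is 1.960 × 0.02758 = 0.05406.
Point estimate p̂₁ − p̂₂ = 0.2107 − 0.4876 = -0.2769.
-0.2769 ± 0.05406 → (-0.331, -0.223).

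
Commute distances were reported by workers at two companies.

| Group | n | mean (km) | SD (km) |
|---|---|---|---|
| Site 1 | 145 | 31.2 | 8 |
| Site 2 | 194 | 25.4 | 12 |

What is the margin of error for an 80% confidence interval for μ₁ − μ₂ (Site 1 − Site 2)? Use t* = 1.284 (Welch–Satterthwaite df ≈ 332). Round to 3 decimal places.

Per-group SEs: s₁/√n₁ = 8/√145 = 0.6644, s₂/√n₂ = 12/√194 = 0.8615.
Unpooled SE of the difference: √(0.44142736 + 0.74218225) = 1.0879.
Margin of error = t* · SE = 1.284 × 1.0879 = 1.3969.

1.397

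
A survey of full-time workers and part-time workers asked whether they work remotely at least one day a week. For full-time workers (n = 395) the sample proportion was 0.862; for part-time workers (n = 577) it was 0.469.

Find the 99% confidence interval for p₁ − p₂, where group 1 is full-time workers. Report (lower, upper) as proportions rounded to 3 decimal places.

Each SE is √(p̂(1−p̂)/n): √(0.8620·0.1380/395) = 0.01735 and √(0.4690·0.5310/577) = 0.02078.
SE(p̂₁ − p̂₂) = √(SE₁² + SE₂²) = √(0.0003010225 + 0.0004318084) = 0.02707, since the two samples are independent.
At 99% confidence z* = 2.576; margin = 2.576 × 0.02707 = 0.06973.
The difference is 0.8620 − 0.4690 = 0.3930, so the interval is 0.3930 ± 0.06973 = (0.323, 0.463).

(0.323, 0.463)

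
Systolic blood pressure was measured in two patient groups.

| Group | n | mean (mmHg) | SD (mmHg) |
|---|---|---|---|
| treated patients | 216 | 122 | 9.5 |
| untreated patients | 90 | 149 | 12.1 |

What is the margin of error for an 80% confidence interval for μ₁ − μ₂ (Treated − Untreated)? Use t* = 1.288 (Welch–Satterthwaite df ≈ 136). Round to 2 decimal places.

1.84

Per-group SEs: s₁/√n₁ = 9.5/√216 = 0.6464, s₂/√n₂ = 12.1/√90 = 1.2755.
Unpooled SE of the difference: √(0.41783296 + 1.62690025) = 1.4299.
Margin of error = t* · SE = 1.288 × 1.4299 = 1.8417.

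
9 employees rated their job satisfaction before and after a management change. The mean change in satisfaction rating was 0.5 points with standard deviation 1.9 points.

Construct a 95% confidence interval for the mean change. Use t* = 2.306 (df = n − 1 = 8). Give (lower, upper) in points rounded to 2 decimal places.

(-0.96, 1.96)

This is a matched-pairs design, so SE = s_d/√n = 1.9/√9 = 0.6333.
Margin = 2.306 × 0.6333 = 1.4604; the interval is 0.5 ± 1.4604 = (-0.96, 1.96).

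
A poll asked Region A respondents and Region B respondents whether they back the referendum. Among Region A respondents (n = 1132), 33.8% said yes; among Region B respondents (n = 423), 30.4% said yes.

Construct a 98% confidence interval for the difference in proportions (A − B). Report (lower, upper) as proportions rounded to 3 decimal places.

The two standard errors are √(0.3380×0.6620/1132) = 0.01406 and √(0.3040×0.6960/423) = 0.02237.
Because the samples are independent, SE_diff = √(0.01406² + 0.02237²) = 0.02642.
Using z* = 2.326 for 98%, ME = 2.326 × 0.02642 = 0.06145.
p̂₁ − p̂₂ = 0.0340; interval 0.0340 ± 0.06145 gives (-0.027, 0.095).

(-0.027, 0.095)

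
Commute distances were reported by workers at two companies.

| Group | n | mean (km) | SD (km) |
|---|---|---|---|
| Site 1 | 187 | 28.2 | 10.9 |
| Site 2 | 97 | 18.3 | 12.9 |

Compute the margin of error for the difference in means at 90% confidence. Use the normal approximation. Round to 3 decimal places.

Per-group SEs: s₁/√n₁ = 10.9/√187 = 0.7971, s₂/√n₂ = 12.9/√97 = 1.3098.
Unpooled SE of the difference: √(0.63536841 + 1.71557604) = 1.5333.
Margin of error = z* · SE = 1.645 × 1.5333 = 2.5223.

2.522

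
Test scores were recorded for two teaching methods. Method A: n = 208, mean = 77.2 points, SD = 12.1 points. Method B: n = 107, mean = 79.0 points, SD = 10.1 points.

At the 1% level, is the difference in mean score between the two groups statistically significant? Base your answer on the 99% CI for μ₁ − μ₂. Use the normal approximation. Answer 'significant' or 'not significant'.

Per-group SEs: s₁/√n₁ = 12.1/√208 = 0.8390, s₂/√n₂ = 10.1/√107 = 0.9764.
Unpooled SE of the difference: √(0.703921 + 0.95335696) = 1.2874.
Margin of error = z* · SE = 2.576 × 1.2874 = 3.3163.
x̄₁ − x̄₂ = 77.2 − 79.0 = -1.8000.
CI: -1.8000 ± 3.3163 = (-5.1163, 1.5163).
The interval (-5.1163, 1.5163) contains 0, so the difference is not significant.

not significant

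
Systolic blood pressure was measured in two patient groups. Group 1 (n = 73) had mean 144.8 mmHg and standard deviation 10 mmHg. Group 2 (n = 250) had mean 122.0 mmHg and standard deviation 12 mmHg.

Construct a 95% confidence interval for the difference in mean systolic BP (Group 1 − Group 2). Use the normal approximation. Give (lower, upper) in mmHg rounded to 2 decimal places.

SE₁ = s₁/√n₁ = 10/√73 = 1.1704; SE₂ = 12/√250 = 0.7589.
Independent samples, unequal variances: SE_diff = √(SE₁² + SE₂²) = √(1.36983616 + 0.57592921) = 1.3949.
z* = 1.960, so margin of error = 1.960 × 1.3949 = 2.7340.
Difference in means = 144.8 − 122.0 = 22.8000.
22.8000 ± 2.7340 → (20.07, 25.53).

(20.07, 25.53)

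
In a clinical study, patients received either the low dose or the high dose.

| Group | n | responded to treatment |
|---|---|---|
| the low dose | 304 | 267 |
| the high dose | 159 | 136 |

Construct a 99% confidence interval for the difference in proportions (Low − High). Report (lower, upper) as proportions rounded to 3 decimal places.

(-0.064, 0.110)

First, p̂₁ = 267/304 = 0.8783; p̂₂ = 136/159 = 0.8553.
The two standard errors are √(0.8783×0.1217/304) = 0.01875 and √(0.8553×0.1447/159) = 0.02790.
Because the samples are independent, SE_diff = √(0.01875² + 0.02790²) = 0.03362.
Using z* = 2.576 for 99%, ME = 2.576 × 0.03362 = 0.08661.
p̂₁ − p̂₂ = 0.0230; interval 0.0230 ± 0.08661 gives (-0.064, 0.110).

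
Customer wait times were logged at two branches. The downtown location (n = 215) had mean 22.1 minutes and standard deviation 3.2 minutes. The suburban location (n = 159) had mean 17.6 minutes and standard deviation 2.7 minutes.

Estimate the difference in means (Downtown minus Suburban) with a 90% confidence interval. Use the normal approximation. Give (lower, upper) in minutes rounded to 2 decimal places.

(4.00, 5.00)

Per-group SEs: s₁/√n₁ = 3.2/√215 = 0.2182, s₂/√n₂ = 2.7/√159 = 0.2141.
Unpooled SE of the difference: √(0.04761124 + 0.04583881) = 0.3057.
Margin of error = z* · SE = 1.645 × 0.3057 = 0.5029.
x̄₁ − x̄₂ = 22.1 − 17.6 = 4.5000.
CI: 4.5000 ± 0.5029 = (4.00, 5.00).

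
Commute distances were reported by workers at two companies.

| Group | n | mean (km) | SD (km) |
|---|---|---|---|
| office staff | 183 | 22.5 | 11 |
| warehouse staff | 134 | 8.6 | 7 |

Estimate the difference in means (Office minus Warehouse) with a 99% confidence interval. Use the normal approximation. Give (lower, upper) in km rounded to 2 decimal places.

(11.29, 16.51)

Per-group SEs: s₁/√n₁ = 11/√183 = 0.8131, s₂/√n₂ = 7/√134 = 0.6047.
Unpooled SE of the difference: √(0.66113161 + 0.36566209) = 1.0133.
Margin of error = z* · SE = 2.576 × 1.0133 = 2.6103.
x̄₁ − x̄₂ = 22.5 − 8.6 = 13.9000.
CI: 13.9000 ± 2.6103 = (11.29, 16.51).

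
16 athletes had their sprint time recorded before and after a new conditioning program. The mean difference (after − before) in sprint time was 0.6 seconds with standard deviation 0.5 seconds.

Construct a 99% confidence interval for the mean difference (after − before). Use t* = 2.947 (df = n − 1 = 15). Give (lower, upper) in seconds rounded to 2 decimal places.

(0.23, 0.97)

Paired design: SE = s_d/√n = 0.5/√16 = 0.1250.
t* = 2.947; margin of error = 2.947 × 0.1250 = 0.3684.
0.6 ± 0.3684 → (0.23, 0.97).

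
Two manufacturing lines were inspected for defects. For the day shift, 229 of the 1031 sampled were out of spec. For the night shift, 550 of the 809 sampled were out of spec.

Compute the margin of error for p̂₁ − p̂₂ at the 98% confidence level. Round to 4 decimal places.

First, p̂₁ = 229/1031 = 0.2221; p̂₂ = 550/809 = 0.6799.
The two standard errors are √(0.2221×0.7779/1031) = 0.01295 and √(0.6799×0.3201/809) = 0.01640.
Because the samples are independent, SE_diff = √(0.01295² + 0.01640²) = 0.02090.
Using z* = 2.326 for 98%, ME = 2.326 × 0.02090 = 0.04861.

0.0486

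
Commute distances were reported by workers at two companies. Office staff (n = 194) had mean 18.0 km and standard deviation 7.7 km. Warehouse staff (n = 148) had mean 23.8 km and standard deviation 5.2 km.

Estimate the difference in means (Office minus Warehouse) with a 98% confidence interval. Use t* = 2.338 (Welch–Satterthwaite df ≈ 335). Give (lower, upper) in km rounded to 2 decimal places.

SE₁ = s₁/√n₁ = 7.7/√194 = 0.5528; SE₂ = 5.2/√148 = 0.4274.
Independent samples, unequal variances: SE_diff = √(SE₁² + SE₂²) = √(0.30558784 + 0.18267076) = 0.6988.
t* = 2.338, so margin of error = 2.338 × 0.6988 = 1.6338.
Difference in means = 18.0 − 23.8 = -5.8000.
-5.8000 ± 1.6338 → (-7.43, -4.17).

(-7.43, -4.17)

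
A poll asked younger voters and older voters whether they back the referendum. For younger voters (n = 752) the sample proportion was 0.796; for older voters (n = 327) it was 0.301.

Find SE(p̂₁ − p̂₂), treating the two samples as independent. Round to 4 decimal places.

Each SE is √(p̂(1−p̂)/n): √(0.7960·0.2040/752) = 0.01469 and √(0.3010·0.6990/327) = 0.02537.
SE(p̂₁ − p̂₂) = √(SE₁² + SE₂²) = √(0.0002157961 + 0.0006436369) = 0.02932, since the two samples are independent.

0.0293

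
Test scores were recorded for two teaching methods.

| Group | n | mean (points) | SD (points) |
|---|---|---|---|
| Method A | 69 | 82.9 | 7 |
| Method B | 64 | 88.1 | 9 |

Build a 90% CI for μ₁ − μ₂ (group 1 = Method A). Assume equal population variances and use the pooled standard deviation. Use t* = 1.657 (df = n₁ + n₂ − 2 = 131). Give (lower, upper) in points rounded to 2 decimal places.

(-7.51, -2.89)

Pooled variance s_p² = [68·7² + 63·9²] / (69+64−2) = 64.3893, so s_p = 8.0243.
SE_diff = s_p·√(1/n₁ + 1/n₂) = 8.0243·√(1/69 + 1/64) = 1.3926.
t* = 1.657; margin = 1.657 × 1.3926 = 2.3075.
Difference = 82.9 − 88.1 = -5.2000.
-5.2000 ± 2.3075 → (-7.51, -2.89).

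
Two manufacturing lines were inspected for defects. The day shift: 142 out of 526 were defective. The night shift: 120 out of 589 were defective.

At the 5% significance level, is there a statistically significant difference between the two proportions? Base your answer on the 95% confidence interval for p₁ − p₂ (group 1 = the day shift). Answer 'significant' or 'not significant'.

p̂₁ = 142/526 = 0.2700 and p̂₂ = 120/589 = 0.2037.
SE₁ = √(p̂₁(1−p̂₁)/n₁) = √(0.2700·0.7300/526) = 0.01936; SE₂ = √(0.2037·0.7963/589) = 0.01659.
Independent samples: SE of the difference = √(SE₁² + SE₂²) = √(0.0003748096 + 0.0002752281) = 0.02550.
z* for 95% confidence is 1.960, so the margin of error is 1.960 × 0.02550 = 0.04998.
Point estimate p̂₁ − p̂₂ = 0.2700 − 0.2037 = 0.0663.
0.0663 ± 0.04998 → (0.01632, 0.11628).
The interval (0.01632, 0.11628) does not contain 0, so the difference is significant.

significant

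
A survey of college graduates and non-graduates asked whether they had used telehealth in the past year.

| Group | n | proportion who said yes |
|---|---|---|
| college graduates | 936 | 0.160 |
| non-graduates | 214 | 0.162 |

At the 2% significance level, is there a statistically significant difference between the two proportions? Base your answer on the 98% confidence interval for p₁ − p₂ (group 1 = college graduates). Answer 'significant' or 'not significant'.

Each SE is √(p̂(1−p̂)/n): √(0.1600·0.8400/936) = 0.01198 and √(0.1620·0.8380/214) = 0.02519.
SE(p̂₁ − p̂₂) = √(SE₁² + SE₂²) = √(0.0001435204 + 0.0006345361) = 0.02789, since the two samples are independent.
At 98% confidence z* = 2.326; margin = 2.326 × 0.02789 = 0.06487.
The difference is 0.1600 − 0.1620 = -0.0020, so the interval is -0.0020 ± 0.06487 = (-0.06687, 0.06287).
The interval (-0.06687, 0.06287) contains 0, so the difference is not significant.

not significant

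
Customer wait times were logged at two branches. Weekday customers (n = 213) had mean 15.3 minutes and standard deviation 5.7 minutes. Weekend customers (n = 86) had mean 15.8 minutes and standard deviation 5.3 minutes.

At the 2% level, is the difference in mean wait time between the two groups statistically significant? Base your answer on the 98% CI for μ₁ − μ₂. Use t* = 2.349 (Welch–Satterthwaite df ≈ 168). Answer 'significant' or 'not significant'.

not significant

SE₁ = s₁/√n₁ = 5.7/√213 = 0.3906; SE₂ = 5.3/√86 = 0.5715.
Independent samples, unequal variances: SE_diff = √(SE₁² + SE₂²) = √(0.15256836 + 0.32661225) = 0.6922.
t* = 2.349, so margin of error = 2.349 × 0.6922 = 1.6260.
Difference in means = 15.3 − 15.8 = -0.5000.
-0.5000 ± 1.6260 → (-2.1260, 1.1260).
The interval (-2.1260, 1.1260) contains 0, so the difference is not significant.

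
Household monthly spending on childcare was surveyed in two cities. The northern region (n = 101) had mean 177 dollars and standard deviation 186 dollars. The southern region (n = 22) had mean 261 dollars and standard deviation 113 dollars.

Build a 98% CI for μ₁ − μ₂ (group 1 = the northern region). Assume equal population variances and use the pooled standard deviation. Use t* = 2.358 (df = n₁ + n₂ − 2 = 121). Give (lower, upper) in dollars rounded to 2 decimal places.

Pooled variance s_p² = [100·186² + 21·113²] / (101+22−2) = 30807.8430, so s_p = 175.5216.
SE_diff = s_p·√(1/n₁ + 1/n₂) = 175.5216·√(1/101 + 1/22) = 41.2963.
t* = 2.358; margin = 2.358 × 41.2963 = 97.3767.
Difference = 177 − 261 = -84.0000.
-84.0000 ± 97.3767 → (-181.38, 13.38).

(-181.38, 13.38)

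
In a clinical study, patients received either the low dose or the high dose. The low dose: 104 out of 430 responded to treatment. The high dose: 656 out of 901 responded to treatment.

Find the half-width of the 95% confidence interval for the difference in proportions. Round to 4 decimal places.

p̂₁ = 104/430 = 0.2419 and p̂₂ = 656/901 = 0.7281.
SE₁ = √(p̂₁(1−p̂₁)/n₁) = √(0.2419·0.7581/430) = 0.02065; SE₂ = √(0.7281·0.2719/901) = 0.01482.
Independent samples: SE of the difference = √(SE₁² + SE₂²) = √(0.0004264225 + 0.0002196324) = 0.02542.
z* for 95% confidence is 1.960, so the margin of error is 1.960 × 0.02542 = 0.04982.

0.0498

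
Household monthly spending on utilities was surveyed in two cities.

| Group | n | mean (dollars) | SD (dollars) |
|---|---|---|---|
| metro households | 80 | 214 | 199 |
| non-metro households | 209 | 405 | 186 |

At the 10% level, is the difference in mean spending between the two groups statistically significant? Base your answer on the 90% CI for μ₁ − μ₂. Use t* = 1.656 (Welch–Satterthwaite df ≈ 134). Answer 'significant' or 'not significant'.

significant

SE₁ = s₁/√n₁ = 199/√80 = 22.2489; SE₂ = 186/√209 = 12.8659.
Independent samples, unequal variances: SE_diff = √(SE₁² + SE₂²) = √(495.01355121 + 165.53138281) = 25.7011.
t* = 1.656, so margin of error = 1.656 × 25.7011 = 42.5610.
Difference in means = 214 − 405 = -191.0000.
-191.0000 ± 42.5610 → (-233.5610, -148.4390).
The interval (-233.5610, -148.4390) does not contain 0, so the difference is significant.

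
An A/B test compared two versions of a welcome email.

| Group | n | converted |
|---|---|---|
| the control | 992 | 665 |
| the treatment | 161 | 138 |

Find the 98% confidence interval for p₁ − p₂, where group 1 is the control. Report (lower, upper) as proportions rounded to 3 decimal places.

(-0.260, -0.114)

p̂₁ = 665/992 = 0.6704 and p̂₂ = 138/161 = 0.8571.
SE₁ = √(p̂₁(1−p̂₁)/n₁) = √(0.6704·0.3296/992) = 0.01492; SE₂ = √(0.8571·0.1429/161) = 0.02758.
Independent samples: SE of the difference = √(SE₁² + SE₂²) = √(0.0002226064 + 0.0007606564) = 0.03136.
z* for 98% confidence is 2.326, so the margin of error is 2.326 × 0.03136 = 0.07294.
Point estimate p̂₁ − p̂₂ = 0.6704 − 0.8571 = -0.1867.
-0.1867 ± 0.07294 → (-0.260, -0.114).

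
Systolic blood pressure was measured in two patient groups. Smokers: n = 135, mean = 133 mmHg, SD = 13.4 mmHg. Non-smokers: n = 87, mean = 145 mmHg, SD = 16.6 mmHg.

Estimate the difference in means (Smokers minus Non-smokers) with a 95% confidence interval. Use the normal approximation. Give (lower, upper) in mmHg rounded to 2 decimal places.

Per-group SEs: s₁/√n₁ = 13.4/√135 = 1.1533, s₂/√n₂ = 16.6/√87 = 1.7797.
Unpooled SE of the difference: √(1.33010089 + 3.16733209) = 2.1207.
Margin of error = z* · SE = 1.960 × 2.1207 = 4.1566.
x̄₁ − x̄₂ = 133 − 145 = -12.0000.
CI: -12.0000 ± 4.1566 = (-16.16, -7.84).

(-16.16, -7.84)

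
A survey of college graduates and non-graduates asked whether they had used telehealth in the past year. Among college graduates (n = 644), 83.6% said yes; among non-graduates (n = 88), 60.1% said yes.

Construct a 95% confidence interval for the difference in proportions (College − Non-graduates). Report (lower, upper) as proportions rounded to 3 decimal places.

(0.129, 0.341)

Each SE is √(p̂(1−p̂)/n): √(0.8360·0.1640/644) = 0.01459 and √(0.6010·0.3990/88) = 0.05220.
SE(p̂₁ − p̂₂) = √(SE₁² + SE₂²) = √(0.0002128681 + 0.00272484) = 0.05420, since the two samples are independent.
At 95% confidence z* = 1.960; margin = 1.960 × 0.05420 = 0.10623.
The difference is 0.8360 − 0.6010 = 0.2350, so the interval is 0.2350 ± 0.10623 = (0.129, 0.341).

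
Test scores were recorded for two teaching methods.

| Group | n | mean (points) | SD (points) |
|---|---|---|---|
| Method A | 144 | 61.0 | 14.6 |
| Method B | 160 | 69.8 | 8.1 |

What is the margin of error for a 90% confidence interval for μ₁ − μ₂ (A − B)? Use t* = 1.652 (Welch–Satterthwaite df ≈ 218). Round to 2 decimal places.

2.27

SE₁ = s₁/√n₁ = 14.6/√144 = 1.2167; SE₂ = 8.1/√160 = 0.6404.
Independent samples, unequal variances: SE_diff = √(SE₁² + SE₂²) = √(1.48035889 + 0.41011216) = 1.3749.
t* = 1.652, so margin of error = 1.652 × 1.3749 = 2.2713.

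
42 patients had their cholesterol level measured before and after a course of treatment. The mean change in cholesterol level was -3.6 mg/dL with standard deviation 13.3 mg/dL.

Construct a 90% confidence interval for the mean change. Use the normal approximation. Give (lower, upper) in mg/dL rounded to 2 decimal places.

(-6.98, -0.22)

Paired design: SE = s_d/√n = 13.3/√42 = 2.0522.
z* = 1.645; margin of error = 1.645 × 2.0522 = 3.3759.
-3.6 ± 3.3759 → (-6.98, -0.22).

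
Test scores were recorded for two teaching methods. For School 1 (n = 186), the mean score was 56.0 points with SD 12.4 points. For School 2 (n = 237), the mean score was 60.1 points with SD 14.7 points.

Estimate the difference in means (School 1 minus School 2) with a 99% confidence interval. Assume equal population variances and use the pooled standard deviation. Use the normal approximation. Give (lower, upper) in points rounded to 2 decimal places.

(-7.57, -0.63)

Pooled variance s_p² = [185·12.4² + 236·14.7²] / (186+237−2) = 188.7003, so s_p = 13.7368.
SE_diff = s_p·√(1/n₁ + 1/n₂) = 13.7368·√(1/186 + 1/237) = 1.3456.
z* = 2.576; margin = 2.576 × 1.3456 = 3.4663.
Difference = 56.0 − 60.1 = -4.1000.
-4.1000 ± 3.4663 → (-7.57, -0.63).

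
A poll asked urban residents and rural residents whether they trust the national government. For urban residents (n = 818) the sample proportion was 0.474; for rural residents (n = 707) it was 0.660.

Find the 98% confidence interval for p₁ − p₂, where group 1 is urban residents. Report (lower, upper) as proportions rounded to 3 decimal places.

(-0.244, -0.128)

Each SE is √(p̂(1−p̂)/n): √(0.4740·0.5260/818) = 0.01746 and √(0.6600·0.3400/707) = 0.01782.
SE(p̂₁ − p̂₂) = √(SE₁² + SE₂²) = √(0.0003048516 + 0.0003175524) = 0.02495, since the two samples are independent.
At 98% confidence z* = 2.326; margin = 2.326 × 0.02495 = 0.05803.
The difference is 0.4740 − 0.6600 = -0.1860, so the interval is -0.1860 ± 0.05803 = (-0.244, -0.128).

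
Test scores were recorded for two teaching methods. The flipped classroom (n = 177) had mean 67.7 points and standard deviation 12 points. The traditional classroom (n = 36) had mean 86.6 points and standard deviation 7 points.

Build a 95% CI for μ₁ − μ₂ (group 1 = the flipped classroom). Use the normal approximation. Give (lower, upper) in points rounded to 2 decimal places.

Per-group SEs: s₁/√n₁ = 12/√177 = 0.9020, s₂/√n₂ = 7/√36 = 1.1667.
Unpooled SE of the difference: √(0.813604 + 1.36118889) = 1.4747.
Margin of error = z* · SE = 1.960 × 1.4747 = 2.8904.
x̄₁ − x̄₂ = 67.7 − 86.6 = -18.9000.
CI: -18.9000 ± 2.8904 = (-21.79, -16.01).

(-21.79, -16.01)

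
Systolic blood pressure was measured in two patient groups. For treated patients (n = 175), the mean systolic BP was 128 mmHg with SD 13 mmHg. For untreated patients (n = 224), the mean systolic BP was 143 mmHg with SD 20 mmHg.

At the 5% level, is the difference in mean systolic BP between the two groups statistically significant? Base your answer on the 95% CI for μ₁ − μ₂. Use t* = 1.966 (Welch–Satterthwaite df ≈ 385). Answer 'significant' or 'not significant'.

significant

SE₁ = s₁/√n₁ = 13/√175 = 0.9827; SE₂ = 20/√224 = 1.3363.
Independent samples, unequal variances: SE_diff = √(SE₁² + SE₂²) = √(0.96569929 + 1.78569769) = 1.6587.
t* = 1.966, so margin of error = 1.966 × 1.6587 = 3.2610.
Difference in means = 128 − 143 = -15.0000.
-15.0000 ± 3.2610 → (-18.2610, -11.7390).
The interval (-18.2610, -11.7390) does not contain 0, so the difference is significant.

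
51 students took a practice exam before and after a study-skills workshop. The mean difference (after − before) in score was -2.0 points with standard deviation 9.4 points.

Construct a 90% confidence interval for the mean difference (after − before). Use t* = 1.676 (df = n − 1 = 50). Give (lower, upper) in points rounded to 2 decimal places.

(-4.21, 0.21)

Paired design: SE = s_d/√n = 9.4/√51 = 1.3163.
t* = 1.676; margin of error = 1.676 × 1.3163 = 2.2061.
-2.0 ± 2.2061 → (-4.21, 0.21).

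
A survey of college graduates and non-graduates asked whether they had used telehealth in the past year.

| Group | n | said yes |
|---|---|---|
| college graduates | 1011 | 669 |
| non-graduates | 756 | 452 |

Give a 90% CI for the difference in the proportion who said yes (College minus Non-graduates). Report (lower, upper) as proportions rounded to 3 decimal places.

(0.026, 0.102)

First, p̂₁ = 669/1011 = 0.6617; p̂₂ = 452/756 = 0.5979.
The two standard errors are √(0.6617×0.3383/1011) = 0.01488 and √(0.5979×0.4021/756) = 0.01783.
Because the samples are independent, SE_diff = √(0.01488² + 0.01783²) = 0.02322.
Using z* = 1.645 for 90%, ME = 1.645 × 0.02322 = 0.03820.
p̂₁ − p̂₂ = 0.0638; interval 0.0638 ± 0.03820 gives (0.026, 0.102).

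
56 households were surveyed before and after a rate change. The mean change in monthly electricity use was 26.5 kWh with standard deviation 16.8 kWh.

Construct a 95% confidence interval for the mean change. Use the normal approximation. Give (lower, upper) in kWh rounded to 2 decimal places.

Paired design: SE = s_d/√n = 16.8/√56 = 2.2450.
z* = 1.960; margin of error = 1.960 × 2.2450 = 4.4002.
26.5 ± 4.4002 → (22.10, 30.90).

(22.10, 30.90)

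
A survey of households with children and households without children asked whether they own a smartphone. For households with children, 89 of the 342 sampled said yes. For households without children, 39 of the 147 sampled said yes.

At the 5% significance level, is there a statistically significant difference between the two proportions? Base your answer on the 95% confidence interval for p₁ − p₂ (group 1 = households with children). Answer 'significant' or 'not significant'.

not significant

First, p̂₁ = 89/342 = 0.2602; p̂₂ = 39/147 = 0.2653.
The two standard errors are √(0.2602×0.7398/342) = 0.02372 and √(0.2653×0.7347/147) = 0.03641.
Because the samples are independent, SE_diff = √(0.02372² + 0.03641²) = 0.04345.
Using z* = 1.960 for 95%, ME = 1.960 × 0.04345 = 0.08516.
p̂₁ − p̂₂ = -0.0051; interval -0.0051 ± 0.08516 gives (-0.09026, 0.08006).
The interval (-0.09026, 0.08006) contains 0, so the difference is not significant.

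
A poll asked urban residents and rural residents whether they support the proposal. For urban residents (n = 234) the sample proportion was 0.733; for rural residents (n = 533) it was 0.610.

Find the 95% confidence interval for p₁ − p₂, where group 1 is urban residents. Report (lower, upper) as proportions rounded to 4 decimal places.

The two standard errors are √(0.7330×0.2670/234) = 0.02892 and √(0.6100×0.3900/533) = 0.02113.
Because the samples are independent, SE_diff = √(0.02892² + 0.02113²) = 0.03582.
Using z* = 1.960 for 95%, ME = 1.960 × 0.03582 = 0.07021.
p̂₁ − p̂₂ = 0.1230; interval 0.1230 ± 0.07021 gives (0.0528, 0.1932).

(0.0528, 0.1932)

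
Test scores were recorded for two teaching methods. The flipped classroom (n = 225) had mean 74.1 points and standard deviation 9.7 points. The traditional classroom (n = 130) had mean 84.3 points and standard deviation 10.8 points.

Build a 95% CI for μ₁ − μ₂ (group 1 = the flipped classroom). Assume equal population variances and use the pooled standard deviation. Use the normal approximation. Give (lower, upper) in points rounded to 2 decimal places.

Pooled variance s_p² = [224·9.7² + 129·10.8²] / (225+130−2) = 102.3307, so s_p = 10.1159.
SE_diff = s_p·√(1/n₁ + 1/n₂) = 10.1159·√(1/225 + 1/130) = 1.1144.
z* = 1.960; margin = 1.960 × 1.1144 = 2.1842.
Difference = 74.1 − 84.3 = -10.2000.
-10.2000 ± 2.1842 → (-12.38, -8.02).

(-12.38, -8.02)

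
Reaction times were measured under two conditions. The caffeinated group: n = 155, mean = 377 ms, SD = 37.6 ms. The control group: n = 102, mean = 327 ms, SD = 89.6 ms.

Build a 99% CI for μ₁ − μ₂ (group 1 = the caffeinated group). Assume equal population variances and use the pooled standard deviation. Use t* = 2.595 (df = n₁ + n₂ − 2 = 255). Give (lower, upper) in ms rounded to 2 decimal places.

Pooled variance s_p² = [154·37.6² + 101·89.6²] / (155+102−2) = 4033.5812, so s_p = 63.5105.
SE_diff = s_p·√(1/n₁ + 1/n₂) = 63.5105·√(1/155 + 1/102) = 8.0974.
t* = 2.595; margin = 2.595 × 8.0974 = 21.0128.
Difference = 377 − 327 = 50.0000.
50.0000 ± 21.0128 → (28.99, 71.01).

(28.99, 71.01)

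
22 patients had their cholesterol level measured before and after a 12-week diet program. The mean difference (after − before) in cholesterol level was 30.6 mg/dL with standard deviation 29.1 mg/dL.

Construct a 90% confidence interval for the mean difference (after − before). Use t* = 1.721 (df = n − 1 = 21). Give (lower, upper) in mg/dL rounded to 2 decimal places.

(19.92, 41.28)

Paired design: SE = s_d/√n = 29.1/√22 = 6.2041.
t* = 1.721; margin of error = 1.721 × 6.2041 = 10.6773.
30.6 ± 10.6773 → (19.92, 41.28).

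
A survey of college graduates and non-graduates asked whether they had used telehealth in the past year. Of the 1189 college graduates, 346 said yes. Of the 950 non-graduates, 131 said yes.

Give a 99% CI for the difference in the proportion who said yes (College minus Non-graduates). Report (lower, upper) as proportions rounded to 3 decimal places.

First, p̂₁ = 346/1189 = 0.2910; p̂₂ = 131/950 = 0.1379.
The two standard errors are √(0.2910×0.7090/1189) = 0.01317 and √(0.1379×0.8621/950) = 0.01119.
Because the samples are independent, SE_diff = √(0.01317² + 0.01119²) = 0.01728.
Using z* = 2.576 for 99%, ME = 2.576 × 0.01728 = 0.04451.
p̂₁ − p̂₂ = 0.1531; interval 0.1531 ± 0.04451 gives (0.109, 0.198).

(0.109, 0.198)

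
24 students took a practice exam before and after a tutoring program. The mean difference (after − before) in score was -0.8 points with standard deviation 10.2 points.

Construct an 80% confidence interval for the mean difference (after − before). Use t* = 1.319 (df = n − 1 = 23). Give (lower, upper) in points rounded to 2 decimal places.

(-3.55, 1.95)

This is a matched-pairs design, so SE = s_d/√n = 10.2/√24 = 2.0821.
Margin = 1.319 × 2.0821 = 2.7463; the interval is -0.8 ± 2.7463 = (-3.55, 1.95).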